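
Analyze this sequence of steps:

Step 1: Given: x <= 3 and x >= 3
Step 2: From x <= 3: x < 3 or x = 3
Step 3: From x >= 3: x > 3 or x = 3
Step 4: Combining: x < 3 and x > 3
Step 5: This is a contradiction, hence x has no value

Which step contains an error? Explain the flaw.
Step 4: Combining: x < 3 and x > 3

Step 4 incorrectly combines the conditions. From x <= 3 and x >= 3, the intersection is x = 3. The error treats the 'or' cases as 'and' requirements. The correct conclusion is that x = 3 is the unique solution, not that no solution exists.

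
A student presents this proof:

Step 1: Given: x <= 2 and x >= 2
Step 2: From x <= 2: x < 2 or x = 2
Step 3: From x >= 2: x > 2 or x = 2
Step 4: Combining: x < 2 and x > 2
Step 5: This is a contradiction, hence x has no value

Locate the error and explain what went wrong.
Step 4: Combining: x < 2 and x > 2

Step 4 incorrectly combines the conditions. From x <= 2 and x >= 2, the intersection is x = 2. The error treats the 'or' cases as 'and' requirements. The correct conclusion is that x = 2 is the unique solution, not that no solution exists.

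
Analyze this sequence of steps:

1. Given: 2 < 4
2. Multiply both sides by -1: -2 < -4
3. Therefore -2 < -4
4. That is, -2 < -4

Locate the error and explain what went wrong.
Step 2: Multiply both sides by -1: -2 < -4

Step 2 multiplies both sides by -1 but fails to reverse the inequality sign. When multiplying (or dividing) an inequality by a negative number, the direction must be reversed. Since 2 < 4, we should get -2 > -4, i.e., -2 > -4.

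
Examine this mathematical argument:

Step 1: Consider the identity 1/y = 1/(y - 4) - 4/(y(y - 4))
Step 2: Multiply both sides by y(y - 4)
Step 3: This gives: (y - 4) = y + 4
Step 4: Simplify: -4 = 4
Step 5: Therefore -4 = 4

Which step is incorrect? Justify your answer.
Step 3: This gives: (y - 4) = y + 4

Step 3 makes a sign error when clearing denominators. Multiplying -4/(y(y - 4)) by y(y - 4) gives -4, not +4. The correct result is (y - 4) = y - 4, which is trivially true, not (y - 4) = y + 4. (Step 1 is a valid identity: 1/(y - 4) - 4/(y(y - 4)) = (y - 4)/(y(y - 4)) = 1/y.)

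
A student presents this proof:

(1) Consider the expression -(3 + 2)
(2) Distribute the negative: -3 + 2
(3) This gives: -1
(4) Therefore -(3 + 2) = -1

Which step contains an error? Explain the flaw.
Step 2: Distribute the negative: -3 + 2

Step 2 incorrectly distributes the negative sign. The correct distribution is -(3 + 2) = -3 - 2 = -5. The negative must be applied to both terms, not just the first. The error treats -(3 + 2) as -3 + 2, which equals -1 instead of -5.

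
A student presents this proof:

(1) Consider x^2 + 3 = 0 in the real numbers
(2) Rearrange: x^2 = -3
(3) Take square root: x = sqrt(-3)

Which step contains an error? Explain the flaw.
Step 3: Take square root: x = sqrt(-3)

Step 3 takes the square root of -3, which is negative. In the real number system, the square root of a negative number is undefined. The equation x^2 + 3 = 0 has no real solutions. Square roots of negative numbers only exist in the complex numbers.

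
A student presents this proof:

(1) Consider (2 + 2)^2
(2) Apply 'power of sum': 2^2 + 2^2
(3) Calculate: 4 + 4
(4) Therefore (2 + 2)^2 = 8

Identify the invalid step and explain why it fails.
Step 2: Apply 'power of sum': 2^2 + 2^2

Step 2 incorrectly applies a non-existent rule '(a+b)^n = a^n + b^n'. This is false in general. The correct expansion uses the binomial theorem. The actual value is (2 + 2)^2 = 4^2 = 16, not 8.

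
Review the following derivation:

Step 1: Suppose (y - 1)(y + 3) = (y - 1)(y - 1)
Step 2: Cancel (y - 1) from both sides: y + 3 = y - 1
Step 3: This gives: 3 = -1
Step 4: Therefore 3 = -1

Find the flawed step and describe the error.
Step 2: Cancel (y - 1) from both sides: y + 3 = y - 1

Step 2 cancels (y - 1) from both sides. This is only valid if (y - 1) ≠ 0, i.e., y ≠ 1. When y = 1, both sides equal zero regardless of the other factors. The correct approach requires considering y = 1 as a separate case.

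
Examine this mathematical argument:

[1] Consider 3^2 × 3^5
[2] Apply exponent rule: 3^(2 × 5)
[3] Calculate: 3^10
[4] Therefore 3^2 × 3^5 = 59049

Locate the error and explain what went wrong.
Step 2: Apply exponent rule: 3^(2 × 5)

Step 2 incorrectly states that a^b × a^c = a^(b×c). The correct rule is a^b × a^c = a^(b+c). The actual value is 3^2 × 3^5 = 3^7 = 2187, not 3^10 = 59049.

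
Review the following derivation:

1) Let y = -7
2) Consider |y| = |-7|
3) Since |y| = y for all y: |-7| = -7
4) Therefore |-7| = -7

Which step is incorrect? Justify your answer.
Step 3: Since |y| = y for all y: |-7| = -7

Step 3 incorrectly states that |y| = y for all y. The correct definition is |y| = y when y >= 0, and |y| = -y when y < 0. Since -7 < 0, we have |-7| = -(-7) = 7, not -7.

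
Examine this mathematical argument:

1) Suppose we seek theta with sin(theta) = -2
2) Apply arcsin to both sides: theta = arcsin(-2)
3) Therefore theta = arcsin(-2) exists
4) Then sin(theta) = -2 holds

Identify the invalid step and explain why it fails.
Step 2: Apply arcsin to both sides: theta = arcsin(-2)

Step 2 applies arcsin to -2. However, arcsin(x) is only defined for x in [-1, 1] because sin(theta) can only produce values in that range. Since |-2| > 1, arcsin(-2) is undefined. There is no angle whose sine equals -2.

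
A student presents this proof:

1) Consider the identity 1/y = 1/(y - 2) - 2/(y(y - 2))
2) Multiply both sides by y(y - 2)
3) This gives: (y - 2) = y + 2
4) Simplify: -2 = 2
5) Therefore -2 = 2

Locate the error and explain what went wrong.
Step 3: This gives: (y - 2) = y + 2

Step 3 makes a sign error when clearing denominators. Multiplying -2/(y(y - 2)) by y(y - 2) gives -2, not +2. The correct result is (y - 2) = y - 2, which is trivially true, not (y - 2) = y + 2. (Step 1 is a valid identity: 1/(y - 2) - 2/(y(y - 2)) = (y - 2)/(y(y - 2)) = 1/y.)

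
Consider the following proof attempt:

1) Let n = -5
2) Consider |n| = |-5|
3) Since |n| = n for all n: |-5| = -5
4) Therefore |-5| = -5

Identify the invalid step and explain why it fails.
Step 3: Since |n| = n for all n: |-5| = -5

Step 3 incorrectly states that |n| = n for all n. The correct definition is |n| = n when n >= 0, and |n| = -n when n < 0. Since -5 < 0, we have |-5| = -(-5) = 5, not -5.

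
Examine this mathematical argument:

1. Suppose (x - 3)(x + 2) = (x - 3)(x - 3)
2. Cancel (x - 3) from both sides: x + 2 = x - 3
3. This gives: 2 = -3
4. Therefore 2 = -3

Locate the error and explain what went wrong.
Step 2: Cancel (x - 3) from both sides: x + 2 = x - 3

Step 2 cancels (x - 3) from both sides. This is only valid if (x - 3) ≠ 0, i.e., x ≠ 3. When x = 3, both sides equal zero regardless of the other factors. The correct approach requires considering x = 3 as a separate case.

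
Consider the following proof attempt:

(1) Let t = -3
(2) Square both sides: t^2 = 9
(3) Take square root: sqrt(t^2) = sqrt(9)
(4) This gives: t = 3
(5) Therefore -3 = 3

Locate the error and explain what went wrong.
Step 4: This gives: t = 3

Step 4 incorrectly states that sqrt(t^2) = t. The correct identity is sqrt(t^2) = |t|. Since t = -3 < 0, we have sqrt(t^2) = |-3| = 3, not t = -3.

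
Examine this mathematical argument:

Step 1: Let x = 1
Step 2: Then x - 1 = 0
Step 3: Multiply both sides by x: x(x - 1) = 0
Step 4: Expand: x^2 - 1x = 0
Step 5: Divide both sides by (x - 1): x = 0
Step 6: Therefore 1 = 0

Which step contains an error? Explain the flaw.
Step 5: Divide both sides by (x - 1): x = 0

Step 5 divides both sides by (x - 1). However, since x = 1, we have (x - 1) = 0. Division by zero is undefined, making this step invalid.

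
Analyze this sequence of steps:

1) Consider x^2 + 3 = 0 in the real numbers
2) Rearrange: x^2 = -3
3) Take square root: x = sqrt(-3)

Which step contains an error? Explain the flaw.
Step 3: Take square root: x = sqrt(-3)

Step 3 takes the square root of -3, which is negative. In the real number system, the square root of a negative number is undefined. The equation x^2 + 3 = 0 has no real solutions. Square roots of negative numbers only exist in the complex numbers.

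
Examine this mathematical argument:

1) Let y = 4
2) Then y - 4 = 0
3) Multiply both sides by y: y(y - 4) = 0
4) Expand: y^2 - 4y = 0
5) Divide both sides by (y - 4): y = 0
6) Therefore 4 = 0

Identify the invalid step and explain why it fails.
Step 5: Divide both sides by (y - 4): y = 0

Step 5 divides both sides by (y - 4). However, since y = 4, we have (y - 4) = 0. Division by zero is undefined, making this step invalid.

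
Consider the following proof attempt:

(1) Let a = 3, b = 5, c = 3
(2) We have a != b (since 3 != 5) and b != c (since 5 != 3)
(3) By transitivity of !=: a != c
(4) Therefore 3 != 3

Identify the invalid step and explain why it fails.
Step 3: By transitivity of !=: a != c

Step 3 incorrectly applies transitivity to the '!=' relation. Transitivity states: if a R b and b R c, then a R c. However, '!=' is not transitive. Counterexample: 3 != 5 and 5 != 3, but 3 = 3 (both equal 3). Transitivity holds for relations like <, <=, =, but not for !=.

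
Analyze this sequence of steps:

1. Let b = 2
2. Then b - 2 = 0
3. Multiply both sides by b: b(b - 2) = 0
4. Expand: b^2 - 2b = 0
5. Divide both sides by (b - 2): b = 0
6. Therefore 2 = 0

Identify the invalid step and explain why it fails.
Step 5: Divide both sides by (b - 2): b = 0

Step 5 divides both sides by (b - 2). However, since b = 2, we have (b - 2) = 0. Division by zero is undefined, making this step invalid.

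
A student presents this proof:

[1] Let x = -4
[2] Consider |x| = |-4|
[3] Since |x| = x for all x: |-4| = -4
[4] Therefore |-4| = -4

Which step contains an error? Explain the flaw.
Step 3: Since |x| = x for all x: |-4| = -4

Step 3 incorrectly states that |x| = x for all x. The correct definition is |x| = x when x >= 0, and |x| = -x when x < 0. Since -4 < 0, we have |-4| = -(-4) = 4, not -4.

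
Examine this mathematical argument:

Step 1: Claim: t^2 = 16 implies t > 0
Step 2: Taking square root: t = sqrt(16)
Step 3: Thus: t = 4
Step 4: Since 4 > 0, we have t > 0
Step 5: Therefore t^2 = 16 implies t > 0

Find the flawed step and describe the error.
Step 2: Taking square root: t = sqrt(16)

Step 2 takes the square root and assumes the positive root only. The equation t^2 = 16 actually has two solutions: t = 4 and t = -4. The proof silently assumes t > 0 without justification, then uses this assumption to conclude t > 0, which is circular. The counterexample t = -4 shows the claim is false.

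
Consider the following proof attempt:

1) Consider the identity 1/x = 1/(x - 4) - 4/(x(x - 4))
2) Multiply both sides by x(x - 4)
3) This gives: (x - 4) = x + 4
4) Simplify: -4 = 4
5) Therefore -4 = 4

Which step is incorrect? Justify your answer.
Step 3: This gives: (x - 4) = x + 4

Step 3 makes a sign error when clearing denominators. Multiplying -4/(x(x - 4)) by x(x - 4) gives -4, not +4. The correct result is (x - 4) = x - 4, which is trivially true, not (x - 4) = x + 4. (Step 1 is a valid identity: 1/(x - 4) - 4/(x(x - 4)) = (x - 4)/(x(x - 4)) = 1/x.)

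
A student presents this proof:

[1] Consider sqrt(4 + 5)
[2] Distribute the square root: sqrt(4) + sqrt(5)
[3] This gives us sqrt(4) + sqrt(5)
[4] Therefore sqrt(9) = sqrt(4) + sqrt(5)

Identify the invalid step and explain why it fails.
Step 2: Distribute the square root: sqrt(4) + sqrt(5)

Step 2 incorrectly 'distributes' the square root over addition. The square root function does not distribute: sqrt(a + b) ≠ sqrt(a) + sqrt(b). In fact, sqrt(4 + 5) = sqrt(9) ≈ 3.0000, while sqrt(4) + sqrt(5) ≈ 4.2361.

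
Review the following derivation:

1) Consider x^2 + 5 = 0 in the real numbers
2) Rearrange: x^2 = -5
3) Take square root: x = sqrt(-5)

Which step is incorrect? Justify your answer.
Step 3: Take square root: x = sqrt(-5)

Step 3 takes the square root of -5, which is negative. In the real number system, the square root of a negative number is undefined. The equation x^2 + 5 = 0 has no real solutions. Square roots of negative numbers only exist in the complex numbers.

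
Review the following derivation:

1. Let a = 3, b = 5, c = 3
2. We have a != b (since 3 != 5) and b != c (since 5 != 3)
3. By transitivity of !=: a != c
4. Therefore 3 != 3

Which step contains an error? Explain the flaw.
Step 3: By transitivity of !=: a != c

Step 3 incorrectly applies transitivity to the '!=' relation. Transitivity states: if a R b and b R c, then a R c. However, '!=' is not transitive. Counterexample: 3 != 5 and 5 != 3, but 3 = 3 (both equal 3). Transitivity holds for relations like <, <=, =, but not for !=.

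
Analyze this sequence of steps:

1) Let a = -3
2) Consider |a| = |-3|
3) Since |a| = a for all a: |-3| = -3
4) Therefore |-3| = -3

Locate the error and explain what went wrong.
Step 3: Since |a| = a for all a: |-3| = -3

Step 3 incorrectly states that |a| = a for all a. The correct definition is |a| = a when a >= 0, and |a| = -a when a < 0. Since -3 < 0, we have |-3| = -(-3) = 3, not -3.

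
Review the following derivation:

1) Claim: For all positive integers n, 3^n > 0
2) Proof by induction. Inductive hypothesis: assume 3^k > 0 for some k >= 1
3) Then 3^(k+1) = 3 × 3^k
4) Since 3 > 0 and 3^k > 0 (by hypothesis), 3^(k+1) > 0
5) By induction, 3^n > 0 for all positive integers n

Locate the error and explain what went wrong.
Step 5: By induction, 3^n > 0 for all positive integers n

Step 5 concludes the proof by induction, but no base case was ever established. A valid induction proof requires: (1) a base case proving 3^1 > 0, and (2) an inductive step showing IF 3^k > 0 THEN 3^(k+1) > 0. Steps 2-4 correctly establish the inductive step, but without the base case the conclusion in step 5 does not follow.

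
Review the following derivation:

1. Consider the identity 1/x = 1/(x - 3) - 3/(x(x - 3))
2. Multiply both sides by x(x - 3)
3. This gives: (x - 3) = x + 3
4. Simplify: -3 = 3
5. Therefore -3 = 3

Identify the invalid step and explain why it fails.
Step 3: This gives: (x - 3) = x + 3

Step 3 makes a sign error when clearing denominators. Multiplying -3/(x(x - 3)) by x(x - 3) gives -3, not +3. The correct result is (x - 3) = x - 3, which is trivially true, not (x - 3) = x + 3. (Step 1 is a valid identity: 1/(x - 3) - 3/(x(x - 3)) = (x - 3)/(x(x - 3)) = 1/x.)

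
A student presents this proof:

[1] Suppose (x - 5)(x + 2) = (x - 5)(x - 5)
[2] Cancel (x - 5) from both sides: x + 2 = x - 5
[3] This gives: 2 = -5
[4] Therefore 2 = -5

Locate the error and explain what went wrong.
Step 2: Cancel (x - 5) from both sides: x + 2 = x - 5

Step 2 cancels (x - 5) from both sides. This is only valid if (x - 5) ≠ 0, i.e., x ≠ 5. When x = 5, both sides equal zero regardless of the other factors. The correct approach requires considering x = 5 as a separate case.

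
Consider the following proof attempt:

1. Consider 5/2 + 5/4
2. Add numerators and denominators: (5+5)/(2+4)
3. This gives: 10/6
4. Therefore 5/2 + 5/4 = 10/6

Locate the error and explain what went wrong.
Step 2: Add numerators and denominators: (5+5)/(2+4)

Step 2 incorrectly adds fractions by separately adding numerators and denominators. This is wrong. The correct method requires a common denominator: 5/2 + 5/4 = (5×4 + 5×2)/(2×4) = 30/8 = 15/4. The method used gives 10/6, which is different.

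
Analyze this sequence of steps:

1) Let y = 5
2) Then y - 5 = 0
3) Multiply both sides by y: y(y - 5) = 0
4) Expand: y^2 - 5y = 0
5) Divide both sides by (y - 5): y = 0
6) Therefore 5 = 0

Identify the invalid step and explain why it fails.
Step 5: Divide both sides by (y - 5): y = 0

Step 5 divides both sides by (y - 5). However, since y = 5, we have (y - 5) = 0. Division by zero is undefined, making this step invalid.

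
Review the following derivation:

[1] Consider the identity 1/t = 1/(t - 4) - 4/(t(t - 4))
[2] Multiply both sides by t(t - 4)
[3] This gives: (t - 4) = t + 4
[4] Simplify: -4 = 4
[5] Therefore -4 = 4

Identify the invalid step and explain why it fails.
Step 3: This gives: (t - 4) = t + 4

Step 3 makes a sign error when clearing denominators. Multiplying -4/(t(t - 4)) by t(t - 4) gives -4, not +4. The correct result is (t - 4) = t - 4, which is trivially true, not (t - 4) = t + 4. (Step 1 is a valid identity: 1/(t - 4) - 4/(t(t - 4)) = (t - 4)/(t(t - 4)) = 1/t.)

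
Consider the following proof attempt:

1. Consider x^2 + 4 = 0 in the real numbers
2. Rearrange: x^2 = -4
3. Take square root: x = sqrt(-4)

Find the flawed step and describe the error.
Step 3: Take square root: x = sqrt(-4)

Step 3 takes the square root of -4, which is negative. In the real number system, the square root of a negative number is undefined. The equation x^2 + 4 = 0 has no real solutions. Square roots of negative numbers only exist in the complex numbers.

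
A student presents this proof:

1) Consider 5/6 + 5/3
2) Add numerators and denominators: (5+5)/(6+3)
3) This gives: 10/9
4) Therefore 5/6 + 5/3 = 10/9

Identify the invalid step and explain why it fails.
Step 2: Add numerators and denominators: (5+5)/(6+3)

Step 2 incorrectly adds fractions by separately adding numerators and denominators. This is wrong. The correct method requires a common denominator: 5/6 + 5/3 = (5×3 + 5×6)/(6×3) = 45/18 = 5/2. The method used gives 10/9, which is different.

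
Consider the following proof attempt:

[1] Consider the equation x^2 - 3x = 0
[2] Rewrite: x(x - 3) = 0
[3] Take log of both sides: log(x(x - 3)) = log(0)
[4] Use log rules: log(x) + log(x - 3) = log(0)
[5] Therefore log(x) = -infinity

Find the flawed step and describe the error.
Step 3: Take log of both sides: log(x(x - 3)) = log(0)

Step 3 takes the logarithm of both sides, resulting in log(0) on the right side. The logarithm is only defined for positive numbers; log(0) is undefined (approaches negative infinity). This operation is invalid.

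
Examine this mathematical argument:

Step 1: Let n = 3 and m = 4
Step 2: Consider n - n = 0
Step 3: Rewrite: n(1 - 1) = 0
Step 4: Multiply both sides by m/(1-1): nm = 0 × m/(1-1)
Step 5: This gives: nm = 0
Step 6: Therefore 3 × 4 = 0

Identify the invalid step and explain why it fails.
Step 4: Multiply both sides by m/(1-1): nm = 0 × m/(1-1)

Step 4 multiplies both sides by m/(1-1). However, 1-1 = 0, so this is multiplication by m/0, which is undefined. We cannot multiply by an undefined expression.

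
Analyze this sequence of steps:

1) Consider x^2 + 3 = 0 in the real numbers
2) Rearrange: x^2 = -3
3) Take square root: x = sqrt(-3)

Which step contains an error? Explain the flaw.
Step 3: Take square root: x = sqrt(-3)

Step 3 takes the square root of -3, which is negative. In the real number system, the square root of a negative number is undefined. The equation x^2 + 3 = 0 has no real solutions. Square roots of negative numbers only exist in the complex numbers.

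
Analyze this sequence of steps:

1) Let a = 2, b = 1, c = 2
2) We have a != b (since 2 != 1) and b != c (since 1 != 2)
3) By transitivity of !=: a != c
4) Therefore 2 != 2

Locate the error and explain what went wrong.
Step 3: By transitivity of !=: a != c

Step 3 incorrectly applies transitivity to the '!=' relation. Transitivity states: if a R b and b R c, then a R c. However, '!=' is not transitive. Counterexample: 2 != 1 and 1 != 2, but 2 = 2 (both equal 2). Transitivity holds for relations like <, <=, =, but not for !=.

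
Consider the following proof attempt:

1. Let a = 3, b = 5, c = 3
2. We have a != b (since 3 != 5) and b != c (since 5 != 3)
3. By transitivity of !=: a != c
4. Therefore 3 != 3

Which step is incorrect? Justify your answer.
Step 3: By transitivity of !=: a != c

Step 3 incorrectly applies transitivity to the '!=' relation. Transitivity states: if a R b and b R c, then a R c. However, '!=' is not transitive. Counterexample: 3 != 5 and 5 != 3, but 3 = 3 (both equal 3). Transitivity holds for relations like <, <=, =, but not for !=.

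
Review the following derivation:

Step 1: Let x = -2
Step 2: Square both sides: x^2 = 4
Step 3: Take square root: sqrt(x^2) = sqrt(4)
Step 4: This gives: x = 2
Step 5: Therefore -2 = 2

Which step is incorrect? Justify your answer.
Step 4: This gives: x = 2

Step 4 incorrectly states that sqrt(x^2) = x. The correct identity is sqrt(x^2) = |x|. Since x = -2 < 0, we have sqrt(x^2) = |-2| = 2, not x = -2.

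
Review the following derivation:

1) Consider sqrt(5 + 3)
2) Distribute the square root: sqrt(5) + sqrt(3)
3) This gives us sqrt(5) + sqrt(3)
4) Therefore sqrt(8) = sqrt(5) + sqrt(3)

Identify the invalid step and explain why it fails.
Step 2: Distribute the square root: sqrt(5) + sqrt(3)

Step 2 incorrectly 'distributes' the square root over addition. The square root function does not distribute: sqrt(a + b) ≠ sqrt(a) + sqrt(b). In fact, sqrt(5 + 3) = sqrt(8) ≈ 2.8284, while sqrt(5) + sqrt(3) ≈ 3.9681.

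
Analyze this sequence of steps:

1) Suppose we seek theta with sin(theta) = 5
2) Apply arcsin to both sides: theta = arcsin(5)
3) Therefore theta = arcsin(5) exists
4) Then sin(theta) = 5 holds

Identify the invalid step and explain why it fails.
Step 2: Apply arcsin to both sides: theta = arcsin(5)

Step 2 applies arcsin to 5. However, arcsin(x) is only defined for x in [-1, 1] because sin(theta) can only produce values in that range. Since |5| > 1, arcsin(5) is undefined. There is no angle whose sine equals 5.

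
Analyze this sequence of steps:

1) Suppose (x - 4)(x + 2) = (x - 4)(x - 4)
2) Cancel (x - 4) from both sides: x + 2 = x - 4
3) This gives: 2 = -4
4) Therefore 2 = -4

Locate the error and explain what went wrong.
Step 2: Cancel (x - 4) from both sides: x + 2 = x - 4

Step 2 cancels (x - 4) from both sides. This is only valid if (x - 4) ≠ 0, i.e., x ≠ 4. When x = 4, both sides equal zero regardless of the other factors. The correct approach requires considering x = 4 as a separate case.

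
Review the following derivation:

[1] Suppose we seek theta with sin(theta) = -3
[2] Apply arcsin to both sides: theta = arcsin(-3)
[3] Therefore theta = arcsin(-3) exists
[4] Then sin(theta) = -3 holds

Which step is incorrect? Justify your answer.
Step 2: Apply arcsin to both sides: theta = arcsin(-3)

Step 2 applies arcsin to -3. However, arcsin(x) is only defined for x in [-1, 1] because sin(theta) can only produce values in that range. Since |-3| > 1, arcsin(-3) is undefined. There is no angle whose sine equals -3.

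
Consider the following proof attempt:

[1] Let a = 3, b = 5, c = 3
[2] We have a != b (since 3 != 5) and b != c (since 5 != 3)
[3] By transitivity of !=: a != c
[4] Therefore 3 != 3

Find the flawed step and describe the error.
Step 3: By transitivity of !=: a != c

Step 3 incorrectly applies transitivity to the '!=' relation. Transitivity states: if a R b and b R c, then a R c. However, '!=' is not transitive. Counterexample: 3 != 5 and 5 != 3, but 3 = 3 (both equal 3). Transitivity holds for relations like <, <=, =, but not for !=.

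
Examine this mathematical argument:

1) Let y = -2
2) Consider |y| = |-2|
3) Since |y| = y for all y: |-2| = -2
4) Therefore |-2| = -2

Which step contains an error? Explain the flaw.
Step 3: Since |y| = y for all y: |-2| = -2

Step 3 incorrectly states that |y| = y for all y. The correct definition is |y| = y when y >= 0, and |y| = -y when y < 0. Since -2 < 0, we have |-2| = -(-2) = 2, not -2.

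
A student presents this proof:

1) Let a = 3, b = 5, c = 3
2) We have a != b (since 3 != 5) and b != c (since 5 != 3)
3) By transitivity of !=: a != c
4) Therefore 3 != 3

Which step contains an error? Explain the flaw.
Step 3: By transitivity of !=: a != c

Step 3 incorrectly applies transitivity to the '!=' relation. Transitivity states: if a R b and b R c, then a R c. However, '!=' is not transitive. Counterexample: 3 != 5 and 5 != 3, but 3 = 3 (both equal 3). Transitivity holds for relations like <, <=, =, but not for !=.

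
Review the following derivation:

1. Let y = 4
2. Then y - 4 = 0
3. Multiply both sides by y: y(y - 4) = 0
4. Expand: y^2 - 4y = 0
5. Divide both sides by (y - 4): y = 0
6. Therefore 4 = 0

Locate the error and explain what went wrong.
Step 5: Divide both sides by (y - 4): y = 0

Step 5 divides both sides by (y - 4). However, since y = 4, we have (y - 4) = 0. Division by zero is undefined, making this step invalid.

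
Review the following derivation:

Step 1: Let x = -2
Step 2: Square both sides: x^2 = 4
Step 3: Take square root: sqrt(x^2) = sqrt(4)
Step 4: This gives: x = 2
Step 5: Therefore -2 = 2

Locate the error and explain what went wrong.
Step 4: This gives: x = 2

Step 4 incorrectly states that sqrt(x^2) = x. The correct identity is sqrt(x^2) = |x|. Since x = -2 < 0, we have sqrt(x^2) = |-2| = 2, not x = -2.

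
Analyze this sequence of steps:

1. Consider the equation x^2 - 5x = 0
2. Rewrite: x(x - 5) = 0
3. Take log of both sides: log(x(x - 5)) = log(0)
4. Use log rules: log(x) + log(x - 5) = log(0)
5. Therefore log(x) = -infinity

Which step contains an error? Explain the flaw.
Step 3: Take log of both sides: log(x(x - 5)) = log(0)

Step 3 takes the logarithm of both sides, resulting in log(0) on the right side. The logarithm is only defined for positive numbers; log(0) is undefined (approaches negative infinity). This operation is invalid.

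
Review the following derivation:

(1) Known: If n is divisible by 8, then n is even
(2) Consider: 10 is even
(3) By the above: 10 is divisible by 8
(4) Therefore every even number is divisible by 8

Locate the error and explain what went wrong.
Step 3: By the above: 10 is divisible by 8

Step 3 commits the fallacy of affirming the consequent. The known fact 'divisible by 8 → even' does NOT imply 'even → divisible by 8'. That would be the converse, which is false. For example, 10 is even but 10 ÷ 8 = 1.25, which is not an integer.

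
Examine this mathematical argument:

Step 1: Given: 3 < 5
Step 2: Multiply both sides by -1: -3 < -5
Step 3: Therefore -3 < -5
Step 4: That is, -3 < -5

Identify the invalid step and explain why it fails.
Step 2: Multiply both sides by -1: -3 < -5

Step 2 multiplies both sides by -1 but fails to reverse the inequality sign. When multiplying (or dividing) an inequality by a negative number, the direction must be reversed. Since 3 < 5, we should get -3 > -5, i.e., -3 > -5.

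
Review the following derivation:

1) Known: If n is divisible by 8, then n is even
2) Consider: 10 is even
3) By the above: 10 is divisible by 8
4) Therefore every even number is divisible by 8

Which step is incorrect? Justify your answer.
Step 3: By the above: 10 is divisible by 8

Step 3 commits the fallacy of affirming the consequent. The known fact 'divisible by 8 → even' does NOT imply 'even → divisible by 8'. That would be the converse, which is false. For example, 10 is even but 10 ÷ 8 = 1.25, which is not an integer.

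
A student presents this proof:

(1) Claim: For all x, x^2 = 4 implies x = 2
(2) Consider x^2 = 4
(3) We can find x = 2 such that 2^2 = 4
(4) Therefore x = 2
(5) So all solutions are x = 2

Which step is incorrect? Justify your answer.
Step 4: Therefore x = 2

Step 4 incorrectly concludes that x = 2 is the only solution. The proof shows that x = 2 is A solution (existence), but does not show it is the ONLY solution (uniqueness). In fact, x = -2 is also a solution since (-2)^2 = 4. Finding one solution doesn't prove there are no others.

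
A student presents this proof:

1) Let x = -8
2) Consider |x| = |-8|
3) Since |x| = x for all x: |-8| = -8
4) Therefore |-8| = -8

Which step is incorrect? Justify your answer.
Step 3: Since |x| = x for all x: |-8| = -8

Step 3 incorrectly states that |x| = x for all x. The correct definition is |x| = x when x >= 0, and |x| = -x when x < 0. Since -8 < 0, we have |-8| = -(-8) = 8, not -8.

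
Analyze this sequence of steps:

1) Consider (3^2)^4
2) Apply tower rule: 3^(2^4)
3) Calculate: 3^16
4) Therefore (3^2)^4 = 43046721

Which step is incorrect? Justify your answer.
Step 2: Apply tower rule: 3^(2^4)

Step 2 incorrectly states that (a^b)^c = a^(b^c). The correct rule is (a^b)^c = a^(b×c). The actual value is (3^2)^4 = 3^8 = 6561, not 3^16 = 43046721.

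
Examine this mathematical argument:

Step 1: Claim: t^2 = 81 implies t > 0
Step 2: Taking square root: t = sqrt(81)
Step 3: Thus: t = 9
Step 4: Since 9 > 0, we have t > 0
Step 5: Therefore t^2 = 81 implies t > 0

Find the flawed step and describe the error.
Step 2: Taking square root: t = sqrt(81)

Step 2 takes the square root and assumes the positive root only. The equation t^2 = 81 actually has two solutions: t = 9 and t = -9. The proof silently assumes t > 0 without justification, then uses this assumption to conclude t > 0, which is circular. The counterexample t = -9 shows the claim is false.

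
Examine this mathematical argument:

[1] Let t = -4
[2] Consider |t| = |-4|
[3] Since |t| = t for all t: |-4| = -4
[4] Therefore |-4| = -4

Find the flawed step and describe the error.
Step 3: Since |t| = t for all t: |-4| = -4

Step 3 incorrectly states that |t| = t for all t. The correct definition is |t| = t when t >= 0, and |t| = -t when t < 0. Since -4 < 0, we have |-4| = -(-4) = 4, not -4.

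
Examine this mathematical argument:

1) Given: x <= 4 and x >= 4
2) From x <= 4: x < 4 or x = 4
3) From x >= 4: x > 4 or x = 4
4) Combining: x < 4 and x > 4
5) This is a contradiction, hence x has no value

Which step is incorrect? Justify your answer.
Step 4: Combining: x < 4 and x > 4

Step 4 incorrectly combines the conditions. From x <= 4 and x >= 4, the intersection is x = 4. The error treats the 'or' cases as 'and' requirements. The correct conclusion is that x = 4 is the unique solution, not that no solution exists.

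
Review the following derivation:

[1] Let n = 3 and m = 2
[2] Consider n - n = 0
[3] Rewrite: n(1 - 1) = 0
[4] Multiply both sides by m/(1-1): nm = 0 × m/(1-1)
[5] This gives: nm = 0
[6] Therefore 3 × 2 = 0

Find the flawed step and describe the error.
Step 4: Multiply both sides by m/(1-1): nm = 0 × m/(1-1)

Step 4 multiplies both sides by m/(1-1). However, 1-1 = 0, so this is multiplication by m/0, which is undefined. We cannot multiply by an undefined expression.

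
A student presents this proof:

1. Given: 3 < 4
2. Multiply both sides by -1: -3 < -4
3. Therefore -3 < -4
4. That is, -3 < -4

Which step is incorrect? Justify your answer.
Step 2: Multiply both sides by -1: -3 < -4

Step 2 multiplies both sides by -1 but fails to reverse the inequality sign. When multiplying (or dividing) an inequality by a negative number, the direction must be reversed. Since 3 < 4, we should get -3 > -4, i.e., -3 > -4.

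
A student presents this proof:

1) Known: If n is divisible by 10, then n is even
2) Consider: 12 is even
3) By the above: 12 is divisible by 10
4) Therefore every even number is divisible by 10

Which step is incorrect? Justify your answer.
Step 3: By the above: 12 is divisible by 10

Step 3 commits the fallacy of affirming the consequent. The known fact 'divisible by 10 → even' does NOT imply 'even → divisible by 10'. That would be the converse, which is false. For example, 12 is even but 12 ÷ 10 = 1.20, which is not an integer.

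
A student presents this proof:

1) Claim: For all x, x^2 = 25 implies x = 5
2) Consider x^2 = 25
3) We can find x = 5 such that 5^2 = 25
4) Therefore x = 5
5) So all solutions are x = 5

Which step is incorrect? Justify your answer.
Step 4: Therefore x = 5

Step 4 incorrectly concludes that x = 5 is the only solution. The proof shows that x = 5 is A solution (existence), but does not show it is the ONLY solution (uniqueness). In fact, x = -5 is also a solution since (-5)^2 = 25. Finding one solution doesn't prove there are no others.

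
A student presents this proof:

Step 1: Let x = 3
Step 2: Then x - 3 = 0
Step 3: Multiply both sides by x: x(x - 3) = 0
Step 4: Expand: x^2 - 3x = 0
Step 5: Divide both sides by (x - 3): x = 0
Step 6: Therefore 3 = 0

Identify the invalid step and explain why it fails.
Step 5: Divide both sides by (x - 3): x = 0

Step 5 divides both sides by (x - 3). However, since x = 3, we have (x - 3) = 0. Division by zero is undefined, making this step invalid.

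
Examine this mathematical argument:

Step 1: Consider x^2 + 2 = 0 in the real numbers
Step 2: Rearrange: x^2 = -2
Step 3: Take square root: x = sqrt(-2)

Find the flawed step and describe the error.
Step 3: Take square root: x = sqrt(-2)

Step 3 takes the square root of -2, which is negative. In the real number system, the square root of a negative number is undefined. The equation x^2 + 2 = 0 has no real solutions. Square roots of negative numbers only exist in the complex numbers.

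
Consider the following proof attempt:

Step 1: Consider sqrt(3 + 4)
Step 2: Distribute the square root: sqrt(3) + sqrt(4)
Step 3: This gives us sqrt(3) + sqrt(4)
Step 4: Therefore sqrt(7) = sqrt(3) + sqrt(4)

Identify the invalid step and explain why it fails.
Step 2: Distribute the square root: sqrt(3) + sqrt(4)

Step 2 incorrectly 'distributes' the square root over addition. The square root function does not distribute: sqrt(a + b) ≠ sqrt(a) + sqrt(b). In fact, sqrt(3 + 4) = sqrt(7) ≈ 2.6458, while sqrt(3) + sqrt(4) ≈ 3.7321.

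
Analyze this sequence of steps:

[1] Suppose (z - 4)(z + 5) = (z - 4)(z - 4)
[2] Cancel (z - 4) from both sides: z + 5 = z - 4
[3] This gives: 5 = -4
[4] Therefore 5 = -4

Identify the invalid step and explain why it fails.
Step 2: Cancel (z - 4) from both sides: z + 5 = z - 4

Step 2 cancels (z - 4) from both sides. This is only valid if (z - 4) ≠ 0, i.e., z ≠ 4. When z = 4, both sides equal zero regardless of the other factors. The correct approach requires considering z = 4 as a separate case.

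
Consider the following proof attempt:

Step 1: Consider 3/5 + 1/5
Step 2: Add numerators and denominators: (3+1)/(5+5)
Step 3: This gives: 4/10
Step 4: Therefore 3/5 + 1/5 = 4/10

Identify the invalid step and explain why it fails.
Step 2: Add numerators and denominators: (3+1)/(5+5)

Step 2 incorrectly adds fractions by separately adding numerators and denominators. This is wrong. The correct method requires a common denominator: 3/5 + 1/5 = (3×5 + 1×5)/(5×5) = 20/25 = 4/5. The method used gives 4/10, which is different.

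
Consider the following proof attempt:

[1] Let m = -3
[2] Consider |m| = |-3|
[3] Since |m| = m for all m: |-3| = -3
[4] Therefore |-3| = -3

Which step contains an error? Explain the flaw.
Step 3: Since |m| = m for all m: |-3| = -3

Step 3 incorrectly states that |m| = m for all m. The correct definition is |m| = m when m >= 0, and |m| = -m when m < 0. Since -3 < 0, we have |-3| = -(-3) = 3, not -3.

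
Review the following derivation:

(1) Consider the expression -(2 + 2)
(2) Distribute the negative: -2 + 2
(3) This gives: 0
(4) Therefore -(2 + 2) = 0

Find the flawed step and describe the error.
Step 2: Distribute the negative: -2 + 2

Step 2 incorrectly distributes the negative sign. The correct distribution is -(2 + 2) = -2 - 2 = -4. The negative must be applied to both terms, not just the first. The error treats -(2 + 2) as -2 + 2, which equals 0 instead of -4.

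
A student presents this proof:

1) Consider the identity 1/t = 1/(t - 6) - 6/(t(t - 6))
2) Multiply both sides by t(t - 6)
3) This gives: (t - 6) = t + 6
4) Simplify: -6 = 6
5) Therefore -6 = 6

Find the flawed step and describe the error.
Step 3: This gives: (t - 6) = t + 6

Step 3 makes a sign error when clearing denominators. Multiplying -6/(t(t - 6)) by t(t - 6) gives -6, not +6. The correct result is (t - 6) = t - 6, which is trivially true, not (t - 6) = t + 6. (Step 1 is a valid identity: 1/(t - 6) - 6/(t(t - 6)) = (t - 6)/(t(t - 6)) = 1/t.)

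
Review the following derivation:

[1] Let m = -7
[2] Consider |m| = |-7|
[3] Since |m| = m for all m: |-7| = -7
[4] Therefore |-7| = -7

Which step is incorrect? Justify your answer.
Step 3: Since |m| = m for all m: |-7| = -7

Step 3 incorrectly states that |m| = m for all m. The correct definition is |m| = m when m >= 0, and |m| = -m when m < 0. Since -7 < 0, we have |-7| = -(-7) = 7, not -7.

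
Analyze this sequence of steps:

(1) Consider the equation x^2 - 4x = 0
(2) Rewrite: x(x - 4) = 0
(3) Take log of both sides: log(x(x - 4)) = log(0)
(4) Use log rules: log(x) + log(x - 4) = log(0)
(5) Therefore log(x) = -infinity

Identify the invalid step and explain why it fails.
Step 3: Take log of both sides: log(x(x - 4)) = log(0)

Step 3 takes the logarithm of both sides, resulting in log(0) on the right side. The logarithm is only defined for positive numbers; log(0) is undefined (approaches negative infinity). This operation is invalid.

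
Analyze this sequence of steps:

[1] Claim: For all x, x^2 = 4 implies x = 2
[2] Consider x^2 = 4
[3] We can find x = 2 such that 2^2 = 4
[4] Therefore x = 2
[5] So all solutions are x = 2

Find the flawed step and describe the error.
Step 4: Therefore x = 2

Step 4 incorrectly concludes that x = 2 is the only solution. The proof shows that x = 2 is A solution (existence), but does not show it is the ONLY solution (uniqueness). In fact, x = -2 is also a solution since (-2)^2 = 4. Finding one solution doesn't prove there are no others.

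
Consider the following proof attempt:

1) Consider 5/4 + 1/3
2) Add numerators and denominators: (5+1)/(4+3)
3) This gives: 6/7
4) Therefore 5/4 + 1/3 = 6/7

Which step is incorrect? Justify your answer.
Step 2: Add numerators and denominators: (5+1)/(4+3)

Step 2 incorrectly adds fractions by separately adding numerators and denominators. This is wrong. The correct method requires a common denominator: 5/4 + 1/3 = (5×3 + 1×4)/(4×3) = 19/12 = 19/12. The method used gives 6/7, which is different.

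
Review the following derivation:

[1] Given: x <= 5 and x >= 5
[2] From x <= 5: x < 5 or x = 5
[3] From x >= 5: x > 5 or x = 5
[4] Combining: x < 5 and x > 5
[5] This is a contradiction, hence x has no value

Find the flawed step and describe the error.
Step 4: Combining: x < 5 and x > 5

Step 4 incorrectly combines the conditions. From x <= 5 and x >= 5, the intersection is x = 5. The error treats the 'or' cases as 'and' requirements. The correct conclusion is that x = 5 is the unique solution, not that no solution exists.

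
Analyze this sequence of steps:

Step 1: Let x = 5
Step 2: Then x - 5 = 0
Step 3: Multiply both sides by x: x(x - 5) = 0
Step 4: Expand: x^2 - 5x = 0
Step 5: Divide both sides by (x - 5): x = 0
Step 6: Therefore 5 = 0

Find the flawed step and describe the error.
Step 5: Divide both sides by (x - 5): x = 0

Step 5 divides both sides by (x - 5). However, since x = 5, we have (x - 5) = 0. Division by zero is undefined, making this step invalid.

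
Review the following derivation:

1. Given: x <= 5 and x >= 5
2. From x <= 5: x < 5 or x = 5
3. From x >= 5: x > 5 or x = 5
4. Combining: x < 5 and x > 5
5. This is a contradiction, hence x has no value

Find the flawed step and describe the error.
Step 4: Combining: x < 5 and x > 5

Step 4 incorrectly combines the conditions. From x <= 5 and x >= 5, the intersection is x = 5. The error treats the 'or' cases as 'and' requirements. The correct conclusion is that x = 5 is the unique solution, not that no solution exists.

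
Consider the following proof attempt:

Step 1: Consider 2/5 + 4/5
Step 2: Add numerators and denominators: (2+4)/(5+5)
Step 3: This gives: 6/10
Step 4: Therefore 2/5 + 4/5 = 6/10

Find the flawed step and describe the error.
Step 2: Add numerators and denominators: (2+4)/(5+5)

Step 2 incorrectly adds fractions by separately adding numerators and denominators. This is wrong. The correct method requires a common denominator: 2/5 + 4/5 = (2×5 + 4×5)/(5×5) = 30/25 = 6/5. The method used gives 6/10, which is different.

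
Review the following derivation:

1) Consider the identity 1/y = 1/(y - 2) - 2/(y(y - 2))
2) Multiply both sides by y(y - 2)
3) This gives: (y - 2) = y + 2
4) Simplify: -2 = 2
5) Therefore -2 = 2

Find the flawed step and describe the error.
Step 3: This gives: (y - 2) = y + 2

Step 3 makes a sign error when clearing denominators. Multiplying -2/(y(y - 2)) by y(y - 2) gives -2, not +2. The correct result is (y - 2) = y - 2, which is trivially true, not (y - 2) = y + 2. (Step 1 is a valid identity: 1/(y - 2) - 2/(y(y - 2)) = (y - 2)/(y(y - 2)) = 1/y.)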